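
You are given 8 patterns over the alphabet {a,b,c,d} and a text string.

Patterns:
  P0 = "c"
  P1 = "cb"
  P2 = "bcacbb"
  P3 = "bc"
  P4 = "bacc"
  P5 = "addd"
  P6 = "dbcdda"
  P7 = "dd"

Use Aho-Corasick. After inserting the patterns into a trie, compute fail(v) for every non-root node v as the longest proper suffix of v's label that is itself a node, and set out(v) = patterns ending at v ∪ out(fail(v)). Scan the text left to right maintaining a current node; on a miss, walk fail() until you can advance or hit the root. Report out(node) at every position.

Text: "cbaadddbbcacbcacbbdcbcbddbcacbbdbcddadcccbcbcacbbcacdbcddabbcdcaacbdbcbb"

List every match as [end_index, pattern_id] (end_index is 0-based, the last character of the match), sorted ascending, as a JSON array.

Construct AC machine:
Trie (insert patterns):
  n0 'ε': a→12 b→3 c→1 d→16
  n1 'c': b→2  ←P0
  n2 'cb': ·  ←P1
  n3 'b': a→9 c→4
  n4 'bc': a→5  ←P3
  n5 'bca': c→6
  n6 'bcac': b→7
  n7 'bcacb': b→8
  n8 'bcacbb': ·  ←P2
  n9 'ba': c→10
  n10 'bac': c→11
  n11 'bacc': ·  ←P4
  n12 'a': d→13
  n13 'ad': d→14
  n14 'add': d→15
  n15 'addd': ·  ←P5
  n16 'd': b→17 d→22
  n17 'db': c→18
  n18 'dbc': d→19
  n19 'dbcd': d→20
  n20 'dbcdd': a→21
  n21 'dbcdda': ·  ←P6
  n22 'dd': ·  ←P7

BFS fail/out derivation:
  n1('c'): parent n0 fail=0; on 'c' 0 → fail=0;  out {0}∪∅={0}
  n3('b'): parent n0 fail=0; on 'b' 0 → fail=0;  out ∅∪∅=∅
  n12('a'): parent n0 fail=0; on 'a' 0 → fail=0;  out ∅∪∅=∅
  n16('d'): parent n0 fail=0; on 'd' 0 → fail=0;  out ∅∪∅=∅
  n2('cb'): parent n1 fail=0; on 'b' 0 → fail=3;  out {1}∪∅={1}
  n4('bc'): parent n3 fail=0; on 'c' 0 → fail=1;  out {3}∪{0}={0,3}
  n9('ba'): parent n3 fail=0; on 'a' 0 → fail=12;  out ∅∪∅=∅
  n13('ad'): parent n12 fail=0; on 'd' 0 → fail=16;  out ∅∪∅=∅
  n17('db'): parent n16 fail=0; on 'b' 0 → fail=3;  out ∅∪∅=∅
  n22('dd'): parent n16 fail=0; on 'd' 0 → fail=16;  out {7}∪∅={7}
  n5('bca'): parent n4 fail=1; on 'a' 1→0 → fail=12;  out ∅∪∅=∅
  n10('bac'): parent n9 fail=12; on 'c' 12→0 → fail=1;  out ∅∪{0}={0}
  n14('add'): parent n13 fail=16; on 'd' 16 → fail=22;  out ∅∪{7}={7}
  n18('dbc'): parent n17 fail=3; on 'c' 3 → fail=4;  out ∅∪{0,3}={0,3}
  n6('bcac'): parent n5 fail=12; on 'c' 12→0 → fail=1;  out ∅∪{0}={0}
  n11('bacc'): parent n10 fail=1; on 'c' 1→0 → fail=1;  out {4}∪{0}={0,4}
  n15('addd'): parent n14 fail=22; on 'd' 22→16 → fail=22;  out {5}∪{7}={5,7}
  n19('dbcd'): parent n18 fail=4; on 'd' 4→1→0 → fail=16;  out ∅∪∅=∅
  n7('bcacb'): parent n6 fail=1; on 'b' 1 → fail=2;  out ∅∪{1}={1}
  n20('dbcdd'): parent n19 fail=16; on 'd' 16 → fail=22;  out ∅∪{7}={7}
  n8('bcacbb'): parent n7 fail=2; on 'b' 2→3→0 → fail=3;  out {2}∪∅={2}
  n21('dbcdda'): parent n20 fail=22; on 'a' 22→16→0 → fail=12;  out {6}∪∅={6}

Run:
[0] read 'c'  n0⇒n1  ** P0@[0:0]
[1] read 'b'  n1⇒n2  ** P1@[0:1]
[2] read 'a'  n2⇒n9 ·f
[3] read 'a'  n9⇒n12 ·f
[4] read 'd'  n12⇒n13
[5] read 'd'  n13⇒n14  ** P7@[4:5]
[6] read 'd'  n14⇒n15  ** P5@[3:6],P7@[5:6]
[7] read 'b'  n15⇒n17 ·f
[8] read 'b'  n17⇒n3 ·f
[9] read 'c'  n3⇒n4  ** P0@[9:9],P3@[8:9]
[10] read 'a'  n4⇒n5
[11] read 'c'  n5⇒n6  ** P0@[11:11]
[12] read 'b'  n6⇒n7  ** P1@[11:12]
[13] read 'c'  n7⇒n4 ·f  ** P0@[13:13],P3@[12:13]
[14] read 'a'  n4⇒n5
[15] read 'c'  n5⇒n6  ** P0@[15:15]
[16] read 'b'  n6⇒n7  ** P1@[15:16]
[17] read 'b'  n7⇒n8  ** P2@[12:17]
[18] read 'd'  n8⇒n16 ·f
[19] read 'c'  n16⇒n1 ·f  ** P0@[19:19]
[20] read 'b'  n1⇒n2  ** P1@[19:20]
[21] read 'c'  n2⇒n4 ·f  ** P0@[21:21],P3@[20:21]
[22] read 'b'  n4⇒n2 ·f  ** P1@[21:22]
[23] read 'd'  n2⇒n16 ·f
[24] read 'd'  n16⇒n22  ** P7@[23:24]
[25] read 'b'  n22⇒n17 ·f
[26] read 'c'  n17⇒n18  ** P0@[26:26],P3@[25:26]
[27] read 'a'  n18⇒n5 ·f
[28] read 'c'  n5⇒n6  ** P0@[28:28]
[29] read 'b'  n6⇒n7  ** P1@[28:29]
[30] read 'b'  n7⇒n8  ** P2@[25:30]
[31] read 'd'  n8⇒n16 ·f
[32] read 'b'  n16⇒n17
[33] read 'c'  n17⇒n18  ** P0@[33:33],P3@[32:33]
[34] read 'd'  n18⇒n19
[35] read 'd'  n19⇒n20  ** P7@[34:35]
[36] read 'a'  n20⇒n21  ** P6@[31:36]
[37] read 'd'  n21⇒n13 ·f
[38] read 'c'  n13⇒n1 ·f  ** P0@[38:38]
[39] read 'c'  n1⇒n1 ·f  ** P0@[39:39]
[40] read 'c'  n1⇒n1 ·f  ** P0@[40:40]
[41] read 'b'  n1⇒n2  ** P1@[40:41]
[42] read 'c'  n2⇒n4 ·f  ** P0@[42:42],P3@[41:42]
[43] read 'b'  n4⇒n2 ·f  ** P1@[42:43]
[44] read 'c'  n2⇒n4 ·f  ** P0@[44:44],P3@[43:44]
[45] read 'a'  n4⇒n5
[46] read 'c'  n5⇒n6  ** P0@[46:46]
[47] read 'b'  n6⇒n7  ** P1@[46:47]
[48] read 'b'  n7⇒n8  ** P2@[43:48]
[49] read 'c'  n8⇒n4 ·f  ** P0@[49:49],P3@[48:49]
[50] read 'a'  n4⇒n5
[51] read 'c'  n5⇒n6  ** P0@[51:51]
[52] read 'd'  n6⇒n16 ·f
[53] read 'b'  n16⇒n17
[54] read 'c'  n17⇒n18  ** P0@[54:54],P3@[53:54]
[55] read 'd'  n18⇒n19
[56] read 'd'  n19⇒n20  ** P7@[55:56]
[57] read 'a'  n20⇒n21  ** P6@[52:57]
[58] read 'b'  n21⇒n3 ·f
[59] read 'b'  n3⇒n3 ·f
[60] read 'c'  n3⇒n4  ** P0@[60:60],P3@[59:60]
[61] read 'd'  n4⇒n16 ·f
[62] read 'c'  n16⇒n1 ·f  ** P0@[62:62]
[63] read 'a'  n1⇒n12 ·f
[64] read 'a'  n12⇒n12 ·f
[65] read 'c'  n12⇒n1 ·f  ** P0@[65:65]
[66] read 'b'  n1⇒n2  ** P1@[65:66]
[67] read 'd'  n2⇒n16 ·f
[68] read 'b'  n16⇒n17
[69] read 'c'  n17⇒n18  ** P0@[69:69],P3@[68:69]
[70] read 'b'  n18⇒n2 ·f  ** P1@[69:70]
[71] read 'b'  n2⇒n3 ·f

All matches (sorted): [[0,0],[1,1],[5,7],[6,5],[6,7],[9,0],[9,3],[11,0],[12,1],[13,0],[13,3],[15,0],[16,1],[17,2],[19,0],[20,1],[21,0],[21,3],[22,1],[24,7],[26,0],[26,3],[28,0],[29,1],[30,2],[33,0],[33,3],[35,7],[36,6],[38,0],[39,0],[40,0],[41,1],[42,0],[42,3],[43,1],[44,0],[44,3],[46,0],[47,1],[48,2],[49,0],[49,3],[51,0],[54,0],[54,3],[56,7],[57,6],[60,0],[60,3],[62,0],[65,0],[66,1],[69,0],[69,3],[70,1]]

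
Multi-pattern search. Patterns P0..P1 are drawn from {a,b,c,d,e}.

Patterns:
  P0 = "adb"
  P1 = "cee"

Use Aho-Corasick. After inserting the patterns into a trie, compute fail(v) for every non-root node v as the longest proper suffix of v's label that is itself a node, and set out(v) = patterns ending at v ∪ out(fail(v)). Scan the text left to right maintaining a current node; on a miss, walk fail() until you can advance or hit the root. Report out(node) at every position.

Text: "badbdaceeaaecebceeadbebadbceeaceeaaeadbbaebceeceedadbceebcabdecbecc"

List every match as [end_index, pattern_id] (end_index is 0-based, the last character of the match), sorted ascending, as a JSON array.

Construct AC machine:
Trie (insert patterns):
  0='ε' goto a→1 c→4
  1='a' goto d→2
  2='ad' goto b→3
  3='adb' goto ·  [P0 ends]
  4='c' goto e→5
  5='ce' goto e→6
  6='cee' goto ·  [P1 ends]

Failure links (BFS by depth):
  n1('a'): parent n0 fail=0; on 'a' 0 → fail=0;  out ∅∪∅=∅
  n4('c'): parent n0 fail=0; on 'c' 0 → fail=0;  out ∅∪∅=∅
  n2('ad'): parent n1 fail=0; on 'd' 0 → fail=0;  out ∅∪∅=∅
  n5('ce'): parent n4 fail=0; on 'e' 0 → fail=0;  out ∅∪∅=∅
  n3('adb'): parent n2 fail=0; on 'b' 0 → fail=0;  out {0}∪∅={0}
  n6('cee'): parent n5 fail=0; on 'e' 0 → fail=0;  out {1}∪∅={1}

Text stream:
[0] read 'b'  n0⇒n0
[1] read 'a'  n0⇒n1
[2] read 'd'  n1⇒n2
[3] read 'b'  n2⇒n3  ** P0@[1:3]
[4] read 'd'  n3⇒n0 ·f
[5] read 'a'  n0⇒n1
[6] read 'c'  n1⇒n4 ·f
[7] read 'e'  n4⇒n5
[8] read 'e'  n5⇒n6  ** P1@[6:8]
[9] read 'a'  n6⇒n1 ·f
[10] read 'a'  n1⇒n1 ·f
[11] read 'e'  n1⇒n0 ·f
[12] read 'c'  n0⇒n4
[13] read 'e'  n4⇒n5
[14] read 'b'  n5⇒n0 ·f
[15] read 'c'  n0⇒n4
[16] read 'e'  n4⇒n5
[17] read 'e'  n5⇒n6  ** P1@[15:17]
[18] read 'a'  n6⇒n1 ·f
[19] read 'd'  n1⇒n2
[20] read 'b'  n2⇒n3  ** P0@[18:20]
[21] read 'e'  n3⇒n0 ·f
[22] read 'b'  n0⇒n0
[23] read 'a'  n0⇒n1
[24] read 'd'  n1⇒n2
[25] read 'b'  n2⇒n3  ** P0@[23:25]
[26] read 'c'  n3⇒n4 ·f
[27] read 'e'  n4⇒n5
[28] read 'e'  n5⇒n6  ** P1@[26:28]
[29] read 'a'  n6⇒n1 ·f
[30] read 'c'  n1⇒n4 ·f
[31] read 'e'  n4⇒n5
[32] read 'e'  n5⇒n6  ** P1@[30:32]
[33] read 'a'  n6⇒n1 ·f
[34] read 'a'  n1⇒n1 ·f
[35] read 'e'  n1⇒n0 ·f
[36] read 'a'  n0⇒n1
[37] read 'd'  n1⇒n2
[38] read 'b'  n2⇒n3  ** P0@[36:38]
[39] read 'b'  n3⇒n0 ·f
[40] read 'a'  n0⇒n1
[41] read 'e'  n1⇒n0 ·f
[42] read 'b'  n0⇒n0
[43] read 'c'  n0⇒n4
[44] read 'e'  n4⇒n5
[45] read 'e'  n5⇒n6  ** P1@[43:45]
[46] read 'c'  n6⇒n4 ·f
[47] read 'e'  n4⇒n5
[48] read 'e'  n5⇒n6  ** P1@[46:48]
[49] read 'd'  n6⇒n0 ·f
[50] read 'a'  n0⇒n1
[51] read 'd'  n1⇒n2
[52] read 'b'  n2⇒n3  ** P0@[50:52]
[53] read 'c'  n3⇒n4 ·f
[54] read 'e'  n4⇒n5
[55] read 'e'  n5⇒n6  ** P1@[53:55]
[56] read 'b'  n6⇒n0 ·f
[57] read 'c'  n0⇒n4
[58] read 'a'  n4⇒n1 ·f
[59] read 'b'  n1⇒n0 ·f
[60] read 'd'  n0⇒n0
[61] read 'e'  n0⇒n0
[62] read 'c'  n0⇒n4
[63] read 'b'  n4⇒n0 ·f
[64] read 'e'  n0⇒n0
[65] read 'c'  n0⇒n4
[66] read 'c'  n4⇒n4 ·f

Matches: [[3,0],[8,1],[17,1],[20,0],[25,0],[28,1],[32,1],[38,0],[45,1],[48,1],[52,0],[55,1]]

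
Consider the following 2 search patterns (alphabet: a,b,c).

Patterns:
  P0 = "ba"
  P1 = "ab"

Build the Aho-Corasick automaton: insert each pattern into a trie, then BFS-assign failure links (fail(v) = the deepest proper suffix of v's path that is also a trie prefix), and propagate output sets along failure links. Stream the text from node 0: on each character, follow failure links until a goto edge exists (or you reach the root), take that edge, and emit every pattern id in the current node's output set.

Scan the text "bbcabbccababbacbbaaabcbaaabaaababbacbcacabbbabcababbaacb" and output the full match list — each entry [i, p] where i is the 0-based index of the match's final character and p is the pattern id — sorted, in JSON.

Construct AC machine:
Trie nodes:
  0='ε' goto a→3 b→1
  1='b' goto a→2
  2='ba' goto ·  ←P0
  3='a' goto b→4
  4='ab' goto ·  ←P1

Failure links (BFS by depth):
  n1('b'): parent n0 fail=0; on 'b' 0 → fail=0;  out ∅∪∅=∅
  n3('a'): parent n0 fail=0; on 'a' 0 → fail=0;  out ∅∪∅=∅
  n2('ba'): parent n1 fail=0; on 'a' 0 → fail=3;  out {0}∪∅={0}
  n4('ab'): parent n3 fail=0; on 'b' 0 → fail=1;  out {1}∪∅={1}

Run:
i=0 'b': node 0→1
i=1 'b': node 1→1 (fail-walked)
i=2 'c': node 1→0 (fail-walked)
i=3 'a': node 0→3
i=4 'b': node 3→4  → match P1@[3:4]
i=5 'b': node 4→1 (fail-walked)
i=6 'c': node 1→0 (fail-walked)
i=7 'c': node 0→0
i=8 'a': node 0→3
i=9 'b': node 3→4  → match P1@[8:9]
i=10 'a': node 4→2 (fail-walked)  → match P0@[9:10]
i=11 'b': node 2→4 (fail-walked)  → match P1@[10:11]
i=12 'b': node 4→1 (fail-walked)
i=13 'a': node 1→2  → match P0@[12:13]
i=14 'c': node 2→0 (fail-walked)
i=15 'b': node 0→1
i=16 'b': node 1→1 (fail-walked)
i=17 'a': node 1→2  → match P0@[16:17]
i=18 'a': node 2→3 (fail-walked)
i=19 'a': node 3→3 (fail-walked)
i=20 'b': node 3→4  → match P1@[19:20]
i=21 'c': node 4→0 (fail-walked)
i=22 'b': node 0→1
i=23 'a': node 1→2  → match P0@[22:23]
i=24 'a': node 2→3 (fail-walked)
i=25 'a': node 3→3 (fail-walked)
i=26 'b': node 3→4  → match P1@[25:26]
i=27 'a': node 4→2 (fail-walked)  → match P0@[26:27]
i=28 'a': node 2→3 (fail-walked)
i=29 'a': node 3→3 (fail-walked)
i=30 'b': node 3→4  → match P1@[29:30]
i=31 'a': node 4→2 (fail-walked)  → match P0@[30:31]
i=32 'b': node 2→4 (fail-walked)  → match P1@[31:32]
i=33 'b': node 4→1 (fail-walked)
i=34 'a': node 1→2  → match P0@[33:34]
i=35 'c': node 2→0 (fail-walked)
i=36 'b': node 0→1
i=37 'c': node 1→0 (fail-walked)
i=38 'a': node 0→3
i=39 'c': node 3→0 (fail-walked)
i=40 'a': node 0→3
i=41 'b': node 3→4  → match P1@[40:41]
i=42 'b': node 4→1 (fail-walked)
i=43 'b': node 1→1 (fail-walked)
i=44 'a': node 1→2  → match P0@[43:44]
i=45 'b': node 2→4 (fail-walked)  → match P1@[44:45]
i=46 'c': node 4→0 (fail-walked)
i=47 'a': node 0→3
i=48 'b': node 3→4  → match P1@[47:48]
i=49 'a': node 4→2 (fail-walked)  → match P0@[48:49]
i=50 'b': node 2→4 (fail-walked)  → match P1@[49:50]
i=51 'b': node 4→1 (fail-walked)
i=52 'a': node 1→2  → match P0@[51:52]
i=53 'a': node 2→3 (fail-walked)
i=54 'c': node 3→0 (fail-walked)
i=55 'b': node 0→1

Matches: [[4,1],[9,1],[10,0],[11,1],[13,0],[17,0],[20,1],[23,0],[26,1],[27,0],[30,1],[31,0],[32,1],[34,0],[41,1],[44,0],[45,1],[48,1],[49,0],[50,1],[52,0]]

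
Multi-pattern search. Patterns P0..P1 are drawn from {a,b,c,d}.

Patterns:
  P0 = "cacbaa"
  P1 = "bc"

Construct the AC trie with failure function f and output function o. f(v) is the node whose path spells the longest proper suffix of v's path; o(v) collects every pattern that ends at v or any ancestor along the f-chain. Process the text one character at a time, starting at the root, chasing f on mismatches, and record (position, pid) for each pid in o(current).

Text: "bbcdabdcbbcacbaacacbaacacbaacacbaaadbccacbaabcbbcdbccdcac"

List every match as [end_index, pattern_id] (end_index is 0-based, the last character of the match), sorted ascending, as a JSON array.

Build:
Trie (insert patterns):
  n0 'ε': b→7 c→1
  n1 'c': a→2
  n2 'ca': c→3
  n3 'cac': b→4
  n4 'cacb': a→5
  n5 'cacba': a→6
  n6 'cacbaa': ·  [P0 ends]
  n7 'b': c→8
  n8 'bc': ·  [P1 ends]

BFS fail/out derivation:
  n1('c'): parent n0 fail=0; on 'c' 0 → fail=0;  out ∅∪∅=∅
  n7('b'): parent n0 fail=0; on 'b' 0 → fail=0;  out ∅∪∅=∅
  n2('ca'): parent n1 fail=0; on 'a' 0 → fail=0;  out ∅∪∅=∅
  n8('bc'): parent n7 fail=0; on 'c' 0 → fail=1;  out {1}∪∅={1}
  n3('cac'): parent n2 fail=0; on 'c' 0 → fail=1;  out ∅∪∅=∅
  n4('cacb'): parent n3 fail=1; on 'b' 1→0 → fail=7;  out ∅∪∅=∅
  n5('cacba'): parent n4 fail=7; on 'a' 7→0 → fail=0;  out ∅∪∅=∅
  n6('cacbaa'): parent n5 fail=0; on 'a' 0 → fail=0;  out {0}∪∅={0}

Run:
[0] read 'b'  n0⇒n7
[1] read 'b'  n7⇒n7 ·f
[2] read 'c'  n7⇒n8  emit P1@[1:2]
[3] read 'd'  n8⇒n0 ·f
[4] read 'a'  n0⇒n0
[5] read 'b'  n0⇒n7
[6] read 'd'  n7⇒n0 ·f
[7] read 'c'  n0⇒n1
[8] read 'b'  n1⇒n7 ·f
[9] read 'b'  n7⇒n7 ·f
[10] read 'c'  n7⇒n8  emit P1@[9:10]
[11] read 'a'  n8⇒n2 ·f
[12] read 'c'  n2⇒n3
[13] read 'b'  n3⇒n4
[14] read 'a'  n4⇒n5
[15] read 'a'  n5⇒n6  emit P0@[10:15]
[16] read 'c'  n6⇒n1 ·f
[17] read 'a'  n1⇒n2
[18] read 'c'  n2⇒n3
[19] read 'b'  n3⇒n4
[20] read 'a'  n4⇒n5
[21] read 'a'  n5⇒n6  emit P0@[16:21]
[22] read 'c'  n6⇒n1 ·f
[23] read 'a'  n1⇒n2
[24] read 'c'  n2⇒n3
[25] read 'b'  n3⇒n4
[26] read 'a'  n4⇒n5
[27] read 'a'  n5⇒n6  emit P0@[22:27]
[28] read 'c'  n6⇒n1 ·f
[29] read 'a'  n1⇒n2
[30] read 'c'  n2⇒n3
[31] read 'b'  n3⇒n4
[32] read 'a'  n4⇒n5
[33] read 'a'  n5⇒n6  emit P0@[28:33]
[34] read 'a'  n6⇒n0 ·f
[35] read 'd'  n0⇒n0
[36] read 'b'  n0⇒n7
[37] read 'c'  n7⇒n8  emit P1@[36:37]
[38] read 'c'  n8⇒n1 ·f
[39] read 'a'  n1⇒n2
[40] read 'c'  n2⇒n3
[41] read 'b'  n3⇒n4
[42] read 'a'  n4⇒n5
[43] read 'a'  n5⇒n6  emit P0@[38:43]
[44] read 'b'  n6⇒n7 ·f
[45] read 'c'  n7⇒n8  emit P1@[44:45]
[46] read 'b'  n8⇒n7 ·f
[47] read 'b'  n7⇒n7 ·f
[48] read 'c'  n7⇒n8  emit P1@[47:48]
[49] read 'd'  n8⇒n0 ·f
[50] read 'b'  n0⇒n7
[51] read 'c'  n7⇒n8  emit P1@[50:51]
[52] read 'c'  n8⇒n1 ·f
[53] read 'd'  n1⇒n0 ·f
[54] read 'c'  n0⇒n1
[55] read 'a'  n1⇒n2
[56] read 'c'  n2⇒n3

Matches: [[2,1],[10,1],[15,0],[21,0],[27,0],[33,0],[37,1],[43,0],[45,1],[48,1],[51,1]]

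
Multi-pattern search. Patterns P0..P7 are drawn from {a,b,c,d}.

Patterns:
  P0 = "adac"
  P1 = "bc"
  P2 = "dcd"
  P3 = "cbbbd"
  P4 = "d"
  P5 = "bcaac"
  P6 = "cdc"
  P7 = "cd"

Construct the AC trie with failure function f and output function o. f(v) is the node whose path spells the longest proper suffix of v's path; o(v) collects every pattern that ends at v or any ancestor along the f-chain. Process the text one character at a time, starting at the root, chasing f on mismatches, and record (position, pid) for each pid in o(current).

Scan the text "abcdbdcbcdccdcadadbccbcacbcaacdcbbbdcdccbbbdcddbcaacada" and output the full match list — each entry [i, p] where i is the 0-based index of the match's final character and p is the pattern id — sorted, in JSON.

Build:
Trie nodes:
  0='ε' goto a→1 b→5 c→10 d→7
  1='a' goto d→2
  2='ad' goto a→3
  3='ada' goto c→4
  4='adac' goto ·  ←P0
  5='b' goto c→6
  6='bc' goto a→15  ←P1
  7='d' goto c→8  ←P4
  8='dc' goto d→9
  9='dcd' goto ·  ←P2
  10='c' goto b→11 d→18
  11='cb' goto b→12
  12='cbb' goto b→13
  13='cbbb' goto d→14
  14='cbbbd' goto ·  ←P3
  15='bca' goto a→16
  16='bcaa' goto c→17
  17='bcaac' goto ·  ←P5
  18='cd' goto c→19  ←P7
  19='cdc' goto ·  ←P6

BFS fail/out derivation:
  n1('a'): parent n0 fail=0; on 'a' 0 → fail=0;  out ∅∪∅=∅
  n5('b'): parent n0 fail=0; on 'b' 0 → fail=0;  out ∅∪∅=∅
  n7('d'): parent n0 fail=0; on 'd' 0 → fail=0;  out {4}∪∅={4}
  n10('c'): parent n0 fail=0; on 'c' 0 → fail=0;  out ∅∪∅=∅
  n2('ad'): parent n1 fail=0; on 'd' 0 → fail=7;  out ∅∪{4}={4}
  n6('bc'): parent n5 fail=0; on 'c' 0 → fail=10;  out {1}∪∅={1}
  n8('dc'): parent n7 fail=0; on 'c' 0 → fail=10;  out ∅∪∅=∅
  n11('cb'): parent n10 fail=0; on 'b' 0 → fail=5;  out ∅∪∅=∅
  n18('cd'): parent n10 fail=0; on 'd' 0 → fail=7;  out {7}∪{4}={4,7}
  n3('ada'): parent n2 fail=7; on 'a' 7→0 → fail=1;  out ∅∪∅=∅
  n9('dcd'): parent n8 fail=10; on 'd' 10 → fail=18;  out {2}∪{4,7}={2,4,7}
  n12('cbb'): parent n11 fail=5; on 'b' 5→0 → fail=5;  out ∅∪∅=∅
  n15('bca'): parent n6 fail=10; on 'a' 10→0 → fail=1;  out ∅∪∅=∅
  n19('cdc'): parent n18 fail=7; on 'c' 7 → fail=8;  out {6}∪∅={6}
  n4('adac'): parent n3 fail=1; on 'c' 1→0 → fail=10;  out {0}∪∅={0}
  n13('cbbb'): parent n12 fail=5; on 'b' 5→0 → fail=5;  out ∅∪∅=∅
  n16('bcaa'): parent n15 fail=1; on 'a' 1→0 → fail=1;  out ∅∪∅=∅
  n14('cbbbd'): parent n13 fail=5; on 'd' 5→0 → fail=7;  out {3}∪{4}={3,4}
  n17('bcaac'): parent n16 fail=1; on 'c' 1→0 → fail=10;  out {5}∪∅={5}

Scan:
[0] read 'a'  n0⇒n1
[1] read 'b'  n1⇒n5 (via fail)
[2] read 'c'  n5⇒n6  emit P1@[1:2]
[3] read 'd'  n6⇒n18 (via fail)  emit P4@[3:3],P7@[2:3]
[4] read 'b'  n18⇒n5 (via fail)
[5] read 'd'  n5⇒n7 (via fail)  emit P4@[5:5]
[6] read 'c'  n7⇒n8
[7] read 'b'  n8⇒n11 (via fail)
[8] read 'c'  n11⇒n6 (via fail)  emit P1@[7:8]
[9] read 'd'  n6⇒n18 (via fail)  emit P4@[9:9],P7@[8:9]
[10] read 'c'  n18⇒n19  emit P6@[8:10]
[11] read 'c'  n19⇒n10 (via fail)
[12] read 'd'  n10⇒n18  emit P4@[12:12],P7@[11:12]
[13] read 'c'  n18⇒n19  emit P6@[11:13]
[14] read 'a'  n19⇒n1 (via fail)
[15] read 'd'  n1⇒n2  emit P4@[15:15]
[16] read 'a'  n2⇒n3
[17] read 'd'  n3⇒n2 (via fail)  emit P4@[17:17]
[18] read 'b'  n2⇒n5 (via fail)
[19] read 'c'  n5⇒n6  emit P1@[18:19]
[20] read 'c'  n6⇒n10 (via fail)
[21] read 'b'  n10⇒n11
[22] read 'c'  n11⇒n6 (via fail)  emit P1@[21:22]
[23] read 'a'  n6⇒n15
[24] read 'c'  n15⇒n10 (via fail)
[25] read 'b'  n10⇒n11
[26] read 'c'  n11⇒n6 (via fail)  emit P1@[25:26]
[27] read 'a'  n6⇒n15
[28] read 'a'  n15⇒n16
[29] read 'c'  n16⇒n17  emit P5@[25:29]
[30] read 'd'  n17⇒n18 (via fail)  emit P4@[30:30],P7@[29:30]
[31] read 'c'  n18⇒n19  emit P6@[29:31]
[32] read 'b'  n19⇒n11 (via fail)
[33] read 'b'  n11⇒n12
[34] read 'b'  n12⇒n13
[35] read 'd'  n13⇒n14  emit P3@[31:35],P4@[35:35]
[36] read 'c'  n14⇒n8 (via fail)
[37] read 'd'  n8⇒n9  emit P2@[35:37],P4@[37:37],P7@[36:37]
[38] read 'c'  n9⇒n19 (via fail)  emit P6@[36:38]
[39] read 'c'  n19⇒n10 (via fail)
[40] read 'b'  n10⇒n11
[41] read 'b'  n11⇒n12
[42] read 'b'  n12⇒n13
[43] read 'd'  n13⇒n14  emit P3@[39:43],P4@[43:43]
[44] read 'c'  n14⇒n8 (via fail)
[45] read 'd'  n8⇒n9  emit P2@[43:45],P4@[45:45],P7@[44:45]
[46] read 'd'  n9⇒n7 (via fail)  emit P4@[46:46]
[47] read 'b'  n7⇒n5 (via fail)
[48] read 'c'  n5⇒n6  emit P1@[47:48]
[49] read 'a'  n6⇒n15
[50] read 'a'  n15⇒n16
[51] read 'c'  n16⇒n17  emit P5@[47:51]
[52] read 'a'  n17⇒n1 (via fail)
[53] read 'd'  n1⇒n2  emit P4@[53:53]
[54] read 'a'  n2⇒n3

Result: [[2,1],[3,4],[3,7],[5,4],[8,1],[9,4],[9,7],[10,6],[12,4],[12,7],[13,6],[15,4],[17,4],[19,1],[22,1],[26,1],[29,5],[30,4],[30,7],[31,6],[35,3],[35,4],[37,2],[37,4],[37,7],[38,6],[43,3],[43,4],[45,2],[45,4],[45,7],[46,4],[48,1],[51,5],[53,4]]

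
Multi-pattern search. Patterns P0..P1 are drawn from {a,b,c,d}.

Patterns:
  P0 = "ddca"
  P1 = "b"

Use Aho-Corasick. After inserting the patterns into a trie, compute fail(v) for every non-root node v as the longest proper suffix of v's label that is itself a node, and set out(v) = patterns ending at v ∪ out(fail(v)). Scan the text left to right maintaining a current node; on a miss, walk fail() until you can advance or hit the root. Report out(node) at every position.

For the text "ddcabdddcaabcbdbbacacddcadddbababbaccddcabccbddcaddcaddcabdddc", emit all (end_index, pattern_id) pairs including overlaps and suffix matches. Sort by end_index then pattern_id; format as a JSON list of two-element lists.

Build automaton:
Trie (insert patterns):
  0='ε' goto b→5 d→1
  1='d' goto d→2
  2='dd' goto c→3
  3='ddc' goto a→4
  4='ddca' goto ·  [P0 ends]
  5='b' goto ·  [P1 ends]

BFS fail/out derivation:
  n1('d'): parent n0 fail=0; on 'd' 0 → fail=0;  out ∅∪∅=∅
  n5('b'): parent n0 fail=0; on 'b' 0 → fail=0;  out {1}∪∅={1}
  n2('dd'): parent n1 fail=0; on 'd' 0 → fail=1;  out ∅∪∅=∅
  n3('ddc'): parent n2 fail=1; on 'c' 1→0 → fail=0;  out ∅∪∅=∅
  n4('ddca'): parent n3 fail=0; on 'a' 0 → fail=0;  out {0}∪∅={0}

Text stream:
i=0 'd': node 0→1
i=1 'd': node 1→2
i=2 'c': node 2→3
i=3 'a': node 3→4  → match P0@[0:3]
i=4 'b': node 4→5 (fail-walked)  → match P1@[4:4]
i=5 'd': node 5→1 (fail-walked)
i=6 'd': node 1→2
i=7 'd': node 2→2 (fail-walked)
i=8 'c': node 2→3
i=9 'a': node 3→4  → match P0@[6:9]
i=10 'a': node 4→0 (fail-walked)
i=11 'b': node 0→5  → match P1@[11:11]
i=12 'c': node 5→0 (fail-walked)
i=13 'b': node 0→5  → match P1@[13:13]
i=14 'd': node 5→1 (fail-walked)
i=15 'b': node 1→5 (fail-walked)  → match P1@[15:15]
i=16 'b': node 5→5 (fail-walked)  → match P1@[16:16]
i=17 'a': node 5→0 (fail-walked)
i=18 'c': node 0→0
i=19 'a': node 0→0
i=20 'c': node 0→0
i=21 'd': node 0→1
i=22 'd': node 1→2
i=23 'c': node 2→3
i=24 'a': node 3→4  → match P0@[21:24]
i=25 'd': node 4→1 (fail-walked)
i=26 'd': node 1→2
i=27 'd': node 2→2 (fail-walked)
i=28 'b': node 2→5 (fail-walked)  → match P1@[28:28]
i=29 'a': node 5→0 (fail-walked)
i=30 'b': node 0→5  → match P1@[30:30]
i=31 'a': node 5→0 (fail-walked)
i=32 'b': node 0→5  → match P1@[32:32]
i=33 'b': node 5→5 (fail-walked)  → match P1@[33:33]
i=34 'a': node 5→0 (fail-walked)
i=35 'c': node 0→0
i=36 'c': node 0→0
i=37 'd': node 0→1
i=38 'd': node 1→2
i=39 'c': node 2→3
i=40 'a': node 3→4  → match P0@[37:40]
i=41 'b': node 4→5 (fail-walked)  → match P1@[41:41]
i=42 'c': node 5→0 (fail-walked)
i=43 'c': node 0→0
i=44 'b': node 0→5  → match P1@[44:44]
i=45 'd': node 5→1 (fail-walked)
i=46 'd': node 1→2
i=47 'c': node 2→3
i=48 'a': node 3→4  → match P0@[45:48]
i=49 'd': node 4→1 (fail-walked)
i=50 'd': node 1→2
i=51 'c': node 2→3
i=52 'a': node 3→4  → match P0@[49:52]
i=53 'd': node 4→1 (fail-walked)
i=54 'd': node 1→2
i=55 'c': node 2→3
i=56 'a': node 3→4  → match P0@[53:56]
i=57 'b': node 4→5 (fail-walked)  → match P1@[57:57]
i=58 'd': node 5→1 (fail-walked)
i=59 'd': node 1→2
i=60 'd': node 2→2 (fail-walked)
i=61 'c': node 2→3

Matches: [[3,0],[4,1],[9,0],[11,1],[13,1],[15,1],[16,1],[24,0],[28,1],[30,1],[32,1],[33,1],[40,0],[41,1],[44,1],[48,0],[52,0],[56,0],[57,1]]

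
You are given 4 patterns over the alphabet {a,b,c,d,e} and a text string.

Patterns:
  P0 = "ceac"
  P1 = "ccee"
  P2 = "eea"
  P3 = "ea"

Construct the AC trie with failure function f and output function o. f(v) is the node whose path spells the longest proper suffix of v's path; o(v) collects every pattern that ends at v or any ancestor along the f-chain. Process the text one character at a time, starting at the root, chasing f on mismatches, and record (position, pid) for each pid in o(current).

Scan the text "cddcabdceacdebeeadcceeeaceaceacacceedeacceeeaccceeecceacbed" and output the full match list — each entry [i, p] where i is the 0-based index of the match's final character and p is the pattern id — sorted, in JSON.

Construct AC machine:
Trie (insert patterns):
  n0 'ε': c→1 e→8
  n1 'c': c→5 e→2
  n2 'ce': a→3
  n3 'cea': c→4
  n4 'ceac': ·  [P0 ends]
  n5 'cc': e→6
  n6 'cce': e→7
  n7 'ccee': ·  [P1 ends]
  n8 'e': a→11 e→9
  n9 'ee': a→10
  n10 'eea': ·  [P2 ends]
  n11 'ea': ·  [P3 ends]

Failure links (BFS by depth):
  n1('c'): parent n0 fail=0; on 'c' 0 → fail=0;  out ∅∪∅=∅
  n8('e'): parent n0 fail=0; on 'e' 0 → fail=0;  out ∅∪∅=∅
  n2('ce'): parent n1 fail=0; on 'e' 0 → fail=8;  out ∅∪∅=∅
  n5('cc'): parent n1 fail=0; on 'c' 0 → fail=1;  out ∅∪∅=∅
  n9('ee'): parent n8 fail=0; on 'e' 0 → fail=8;  out ∅∪∅=∅
  n11('ea'): parent n8 fail=0; on 'a' 0 → fail=0;  out {3}∪∅={3}
  n3('cea'): parent n2 fail=8; on 'a' 8 → fail=11;  out ∅∪{3}={3}
  n6('cce'): parent n5 fail=1; on 'e' 1 → fail=2;  out ∅∪∅=∅
  n10('eea'): parent n9 fail=8; on 'a' 8 → fail=11;  out {2}∪{3}={2,3}
  n4('ceac'): parent n3 fail=11; on 'c' 11→0 → fail=1;  out {0}∪∅={0}
  n7('ccee'): parent n6 fail=2; on 'e' 2→8 → fail=9;  out {1}∪∅={1}

Run:
[0] read 'c'  n0⇒n1
[1] read 'd'  n1⇒n0 (fail-walked)
[2] read 'd'  n0⇒n0
[3] read 'c'  n0⇒n1
[4] read 'a'  n1⇒n0 (fail-walked)
[5] read 'b'  n0⇒n0
[6] read 'd'  n0⇒n0
[7] read 'c'  n0⇒n1
[8] read 'e'  n1⇒n2
[9] read 'a'  n2⇒n3  emit P3@[8:9]
[10] read 'c'  n3⇒n4  emit P0@[7:10]
[11] read 'd'  n4⇒n0 (fail-walked)
[12] read 'e'  n0⇒n8
[13] read 'b'  n8⇒n0 (fail-walked)
[14] read 'e'  n0⇒n8
[15] read 'e'  n8⇒n9
[16] read 'a'  n9⇒n10  emit P2@[14:16],P3@[15:16]
[17] read 'd'  n10⇒n0 (fail-walked)
[18] read 'c'  n0⇒n1
[19] read 'c'  n1⇒n5
[20] read 'e'  n5⇒n6
[21] read 'e'  n6⇒n7  emit P1@[18:21]
[22] read 'e'  n7⇒n9 (fail-walked)
[23] read 'a'  n9⇒n10  emit P2@[21:23],P3@[22:23]
[24] read 'c'  n10⇒n1 (fail-walked)
[25] read 'e'  n1⇒n2
[26] read 'a'  n2⇒n3  emit P3@[25:26]
[27] read 'c'  n3⇒n4  emit P0@[24:27]
[28] read 'e'  n4⇒n2 (fail-walked)
[29] read 'a'  n2⇒n3  emit P3@[28:29]
[30] read 'c'  n3⇒n4  emit P0@[27:30]
[31] read 'a'  n4⇒n0 (fail-walked)
[32] read 'c'  n0⇒n1
[33] read 'c'  n1⇒n5
[34] read 'e'  n5⇒n6
[35] read 'e'  n6⇒n7  emit P1@[32:35]
[36] read 'd'  n7⇒n0 (fail-walked)
[37] read 'e'  n0⇒n8
[38] read 'a'  n8⇒n11  emit P3@[37:38]
[39] read 'c'  n11⇒n1 (fail-walked)
[40] read 'c'  n1⇒n5
[41] read 'e'  n5⇒n6
[42] read 'e'  n6⇒n7  emit P1@[39:42]
[43] read 'e'  n7⇒n9 (fail-walked)
[44] read 'a'  n9⇒n10  emit P2@[42:44],P3@[43:44]
[45] read 'c'  n10⇒n1 (fail-walked)
[46] read 'c'  n1⇒n5
[47] read 'c'  n5⇒n5 (fail-walked)
[48] read 'e'  n5⇒n6
[49] read 'e'  n6⇒n7  emit P1@[46:49]
[50] read 'e'  n7⇒n9 (fail-walked)
[51] read 'c'  n9⇒n1 (fail-walked)
[52] read 'c'  n1⇒n5
[53] read 'e'  n5⇒n6
[54] read 'a'  n6⇒n3 (fail-walked)  emit P3@[53:54]
[55] read 'c'  n3⇒n4  emit P0@[52:55]
[56] read 'b'  n4⇒n0 (fail-walked)
[57] read 'e'  n0⇒n8
[58] read 'd'  n8⇒n0 (fail-walked)

Result: [[9,3],[10,0],[16,2],[16,3],[21,1],[23,2],[23,3],[26,3],[27,0],[29,3],[30,0],[35,1],[38,3],[42,1],[44,2],[44,3],[49,1],[54,3],[55,0]]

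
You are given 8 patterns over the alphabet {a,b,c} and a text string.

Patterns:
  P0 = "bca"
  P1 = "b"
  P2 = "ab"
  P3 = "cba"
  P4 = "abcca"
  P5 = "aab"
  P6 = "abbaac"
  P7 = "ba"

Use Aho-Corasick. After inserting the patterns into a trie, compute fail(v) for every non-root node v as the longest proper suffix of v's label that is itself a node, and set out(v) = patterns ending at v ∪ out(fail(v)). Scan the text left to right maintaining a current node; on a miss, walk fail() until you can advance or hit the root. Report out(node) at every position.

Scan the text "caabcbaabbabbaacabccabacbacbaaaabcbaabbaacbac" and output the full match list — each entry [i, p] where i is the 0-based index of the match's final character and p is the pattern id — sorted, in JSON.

Build automaton:
Trie nodes:
  n0 'ε': a→4 b→1 c→6
  n1 'b': a→18 c→2  [P1 ends]
  n2 'bc': a→3
  n3 'bca': ·  [P0 ends]
  n4 'a': a→12 b→5
  n5 'ab': b→14 c→9  [P2 ends]
  n6 'c': b→7
  n7 'cb': a→8
  n8 'cba': ·  [P3 ends]
  n9 'abc': c→10
  n10 'abcc': a→11
  n11 'abcca': ·  [P4 ends]
  n12 'aa': b→13
  n13 'aab': ·  [P5 ends]
  n14 'abb': a→15
  n15 'abba': a→16
  n16 'abbaa': c→17
  n17 'abbaac': ·  [P6 ends]
  n18 'ba': ·  [P7 ends]

Failure links (BFS by depth):
  n1('b'): parent n0 fail=0; on 'b' 0 → fail=0;  out {1}∪∅={1}
  n4('a'): parent n0 fail=0; on 'a' 0 → fail=0;  out ∅∪∅=∅
  n6('c'): parent n0 fail=0; on 'c' 0 → fail=0;  out ∅∪∅=∅
  n2('bc'): parent n1 fail=0; on 'c' 0 → fail=6;  out ∅∪∅=∅
  n5('ab'): parent n4 fail=0; on 'b' 0 → fail=1;  out {2}∪{1}={1,2}
  n7('cb'): parent n6 fail=0; on 'b' 0 → fail=1;  out ∅∪{1}={1}
  n12('aa'): parent n4 fail=0; on 'a' 0 → fail=4;  out ∅∪∅=∅
  n18('ba'): parent n1 fail=0; on 'a' 0 → fail=4;  out {7}∪∅={7}
  n3('bca'): parent n2 fail=6; on 'a' 6→0 → fail=4;  out {0}∪∅={0}
  n8('cba'): parent n7 fail=1; on 'a' 1 → fail=18;  out {3}∪{7}={3,7}
  n9('abc'): parent n5 fail=1; on 'c' 1 → fail=2;  out ∅∪∅=∅
  n13('aab'): parent n12 fail=4; on 'b' 4 → fail=5;  out {5}∪{1,2}={1,2,5}
  n14('abb'): parent n5 fail=1; on 'b' 1→0 → fail=1;  out ∅∪{1}={1}
  n10('abcc'): parent n9 fail=2; on 'c' 2→6→0 → fail=6;  out ∅∪∅=∅
  n15('abba'): parent n14 fail=1; on 'a' 1 → fail=18;  out ∅∪{7}={7}
  n11('abcca'): parent n10 fail=6; on 'a' 6→0 → fail=4;  out {4}∪∅={4}
  n16('abbaa'): parent n15 fail=18; on 'a' 18→4 → fail=12;  out ∅∪∅=∅
  n17('abbaac'): parent n16 fail=12; on 'c' 12→4→0 → fail=6;  out {6}∪∅={6}

Text stream:
[0] read 'c'  n0⇒n6
[1] read 'a'  n6⇒n4 ·f
[2] read 'a'  n4⇒n12
[3] read 'b'  n12⇒n13  emit P1@[3:3],P2@[2:3],P5@[1:3]
[4] read 'c'  n13⇒n9 ·f
[5] read 'b'  n9⇒n7 ·f  emit P1@[5:5]
[6] read 'a'  n7⇒n8  emit P3@[4:6],P7@[5:6]
[7] read 'a'  n8⇒n12 ·f
[8] read 'b'  n12⇒n13  emit P1@[8:8],P2@[7:8],P5@[6:8]
[9] read 'b'  n13⇒n14 ·f  emit P1@[9:9]
[10] read 'a'  n14⇒n15  emit P7@[9:10]
[11] read 'b'  n15⇒n5 ·f  emit P1@[11:11],P2@[10:11]
[12] read 'b'  n5⇒n14  emit P1@[12:12]
[13] read 'a'  n14⇒n15  emit P7@[12:13]
[14] read 'a'  n15⇒n16
[15] read 'c'  n16⇒n17  emit P6@[10:15]
[16] read 'a'  n17⇒n4 ·f
[17] read 'b'  n4⇒n5  emit P1@[17:17],P2@[16:17]
[18] read 'c'  n5⇒n9
[19] read 'c'  n9⇒n10
[20] read 'a'  n10⇒n11  emit P4@[16:20]
[21] read 'b'  n11⇒n5 ·f  emit P1@[21:21],P2@[20:21]
[22] read 'a'  n5⇒n18 ·f  emit P7@[21:22]
[23] read 'c'  n18⇒n6 ·f
[24] read 'b'  n6⇒n7  emit P1@[24:24]
[25] read 'a'  n7⇒n8  emit P3@[23:25],P7@[24:25]
[26] read 'c'  n8⇒n6 ·f
[27] read 'b'  n6⇒n7  emit P1@[27:27]
[28] read 'a'  n7⇒n8  emit P3@[26:28],P7@[27:28]
[29] read 'a'  n8⇒n12 ·f
[30] read 'a'  n12⇒n12 ·f
[31] read 'a'  n12⇒n12 ·f
[32] read 'b'  n12⇒n13  emit P1@[32:32],P2@[31:32],P5@[30:32]
[33] read 'c'  n13⇒n9 ·f
[34] read 'b'  n9⇒n7 ·f  emit P1@[34:34]
[35] read 'a'  n7⇒n8  emit P3@[33:35],P7@[34:35]
[36] read 'a'  n8⇒n12 ·f
[37] read 'b'  n12⇒n13  emit P1@[37:37],P2@[36:37],P5@[35:37]
[38] read 'b'  n13⇒n14 ·f  emit P1@[38:38]
[39] read 'a'  n14⇒n15  emit P7@[38:39]
[40] read 'a'  n15⇒n16
[41] read 'c'  n16⇒n17  emit P6@[36:41]
[42] read 'b'  n17⇒n7 ·f  emit P1@[42:42]
[43] read 'a'  n7⇒n8  emit P3@[41:43],P7@[42:43]
[44] read 'c'  n8⇒n6 ·f

Matches: [[3,1],[3,2],[3,5],[5,1],[6,3],[6,7],[8,1],[8,2],[8,5],[9,1],[10,7],[11,1],[11,2],[12,1],[13,7],[15,6],[17,1],[17,2],[20,4],[21,1],[21,2],[22,7],[24,1],[25,3],[25,7],[27,1],[28,3],[28,7],[32,1],[32,2],[32,5],[34,1],[35,3],[35,7],[37,1],[37,2],[37,5],[38,1],[39,7],[41,6],[42,1],[43,3],[43,7]]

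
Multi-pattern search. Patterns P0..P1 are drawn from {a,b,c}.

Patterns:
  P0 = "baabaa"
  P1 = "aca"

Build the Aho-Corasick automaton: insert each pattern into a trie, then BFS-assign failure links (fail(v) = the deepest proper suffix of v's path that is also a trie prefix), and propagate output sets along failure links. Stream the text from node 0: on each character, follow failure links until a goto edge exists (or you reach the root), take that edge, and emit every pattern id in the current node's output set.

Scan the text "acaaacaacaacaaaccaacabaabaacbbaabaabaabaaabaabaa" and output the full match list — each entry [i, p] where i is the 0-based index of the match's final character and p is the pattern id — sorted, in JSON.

Build automaton:
Trie nodes:
  0='ε' goto a→7 b→1
  1='b' goto a→2
  2='ba' goto a→3
  3='baa' goto b→4
  4='baab' goto a→5
  5='baaba' goto a→6
  6='baabaa' goto ·  ←P0
  7='a' goto c→8
  8='ac' goto a→9
  9='aca' goto ·  ←P1

Failure links (BFS by depth):
  n1('b'): parent n0 fail=0; on 'b' 0 → fail=0;  out ∅∪∅=∅
  n7('a'): parent n0 fail=0; on 'a' 0 → fail=0;  out ∅∪∅=∅
  n2('ba'): parent n1 fail=0; on 'a' 0 → fail=7;  out ∅∪∅=∅
  n8('ac'): parent n7 fail=0; on 'c' 0 → fail=0;  out ∅∪∅=∅
  n3('baa'): parent n2 fail=7; on 'a' 7→0 → fail=7;  out ∅∪∅=∅
  n9('aca'): parent n8 fail=0; on 'a' 0 → fail=7;  out {1}∪∅={1}
  n4('baab'): parent n3 fail=7; on 'b' 7→0 → fail=1;  out ∅∪∅=∅
  n5('baaba'): parent n4 fail=1; on 'a' 1 → fail=2;  out ∅∪∅=∅
  n6('baabaa'): parent n5 fail=2; on 'a' 2 → fail=3;  out {0}∪∅={0}

Run:
[0] read 'a'  n0⇒n7
[1] read 'c'  n7⇒n8
[2] read 'a'  n8⇒n9  → match P1@[0:2]
[3] read 'a'  n9⇒n7 (via fail)
[4] read 'a'  n7⇒n7 (via fail)
[5] read 'c'  n7⇒n8
[6] read 'a'  n8⇒n9  → match P1@[4:6]
[7] read 'a'  n9⇒n7 (via fail)
[8] read 'c'  n7⇒n8
[9] read 'a'  n8⇒n9  → match P1@[7:9]
[10] read 'a'  n9⇒n7 (via fail)
[11] read 'c'  n7⇒n8
[12] read 'a'  n8⇒n9  → match P1@[10:12]
[13] read 'a'  n9⇒n7 (via fail)
[14] read 'a'  n7⇒n7 (via fail)
[15] read 'c'  n7⇒n8
[16] read 'c'  n8⇒n0 (via fail)
[17] read 'a'  n0⇒n7
[18] read 'a'  n7⇒n7 (via fail)
[19] read 'c'  n7⇒n8
[20] read 'a'  n8⇒n9  → match P1@[18:20]
[21] read 'b'  n9⇒n1 (via fail)
[22] read 'a'  n1⇒n2
[23] read 'a'  n2⇒n3
[24] read 'b'  n3⇒n4
[25] read 'a'  n4⇒n5
[26] read 'a'  n5⇒n6  → match P0@[21:26]
[27] read 'c'  n6⇒n8 (via fail)
[28] read 'b'  n8⇒n1 (via fail)
[29] read 'b'  n1⇒n1 (via fail)
[30] read 'a'  n1⇒n2
[31] read 'a'  n2⇒n3
[32] read 'b'  n3⇒n4
[33] read 'a'  n4⇒n5
[34] read 'a'  n5⇒n6  → match P0@[29:34]
[35] read 'b'  n6⇒n4 (via fail)
[36] read 'a'  n4⇒n5
[37] read 'a'  n5⇒n6  → match P0@[32:37]
[38] read 'b'  n6⇒n4 (via fail)
[39] read 'a'  n4⇒n5
[40] read 'a'  n5⇒n6  → match P0@[35:40]
[41] read 'a'  n6⇒n7 (via fail)
[42] read 'b'  n7⇒n1 (via fail)
[43] read 'a'  n1⇒n2
[44] read 'a'  n2⇒n3
[45] read 'b'  n3⇒n4
[46] read 'a'  n4⇒n5
[47] read 'a'  n5⇒n6  → match P0@[42:47]

Result: [[2,1],[6,1],[9,1],[12,1],[20,1],[26,0],[34,0],[37,0],[40,0],[47,0]]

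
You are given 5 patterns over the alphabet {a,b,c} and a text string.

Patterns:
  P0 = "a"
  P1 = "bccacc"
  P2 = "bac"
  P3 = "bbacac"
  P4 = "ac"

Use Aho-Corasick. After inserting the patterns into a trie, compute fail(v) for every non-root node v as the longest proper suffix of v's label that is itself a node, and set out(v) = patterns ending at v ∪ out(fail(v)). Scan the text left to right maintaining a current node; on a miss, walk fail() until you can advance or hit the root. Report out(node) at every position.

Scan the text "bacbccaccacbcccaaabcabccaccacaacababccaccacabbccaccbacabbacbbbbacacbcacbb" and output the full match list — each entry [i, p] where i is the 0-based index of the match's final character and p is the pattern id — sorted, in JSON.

Build automaton:
Trie (insert patterns):
  0='ε' goto a→1 b→2
  1='a' goto c→15  [P0 ends]
  2='b' goto a→8 b→10 c→3
  3='bc' goto c→4
  4='bcc' goto a→5
  5='bcca' goto c→6
  6='bccac' goto c→7
  7='bccacc' goto ·  [P1 ends]
  8='ba' goto c→9
  9='bac' goto ·  [P2 ends]
  10='bb' goto a→11
  11='bba' goto c→12
  12='bbac' goto a→13
  13='bbaca' goto c→14
  14='bbacac' goto ·  [P3 ends]
  15='ac' goto ·  [P4 ends]

Failure links (BFS by depth):
  n1('a'): parent n0 fail=0; on 'a' 0 → fail=0;  out {0}∪∅={0}
  n2('b'): parent n0 fail=0; on 'b' 0 → fail=0;  out ∅∪∅=∅
  n3('bc'): parent n2 fail=0; on 'c' 0 → fail=0;  out ∅∪∅=∅
  n8('ba'): parent n2 fail=0; on 'a' 0 → fail=1;  out ∅∪{0}={0}
  n10('bb'): parent n2 fail=0; on 'b' 0 → fail=2;  out ∅∪∅=∅
  n15('ac'): parent n1 fail=0; on 'c' 0 → fail=0;  out {4}∪∅={4}
  n4('bcc'): parent n3 fail=0; on 'c' 0 → fail=0;  out ∅∪∅=∅
  n9('bac'): parent n8 fail=1; on 'c' 1 → fail=15;  out {2}∪{4}={2,4}
  n11('bba'): parent n10 fail=2; on 'a' 2 → fail=8;  out ∅∪{0}={0}
  n5('bcca'): parent n4 fail=0; on 'a' 0 → fail=1;  out ∅∪{0}={0}
  n12('bbac'): parent n11 fail=8; on 'c' 8 → fail=9;  out ∅∪{2,4}={2,4}
  n6('bccac'): parent n5 fail=1; on 'c' 1 → fail=15;  out ∅∪{4}={4}
  n13('bbaca'): parent n12 fail=9; on 'a' 9→15→0 → fail=1;  out ∅∪{0}={0}
  n7('bccacc'): parent n6 fail=15; on 'c' 15→0 → fail=0;  out {1}∪∅={1}
  n14('bbacac'): parent n13 fail=1; on 'c' 1 → fail=15;  out {3}∪{4}={3,4}

Run:
i=0 'b': node 0→2
i=1 'a': node 2→8  ** P0@[1:1]
i=2 'c': node 8→9  ** P2@[0:2],P4@[1:2]
i=3 'b': node 9→2 (fail-walked)
i=4 'c': node 2→3
i=5 'c': node 3→4
i=6 'a': node 4→5  ** P0@[6:6]
i=7 'c': node 5→6  ** P4@[6:7]
i=8 'c': node 6→7  ** P1@[3:8]
i=9 'a': node 7→1 (fail-walked)  ** P0@[9:9]
i=10 'c': node 1→15  ** P4@[9:10]
i=11 'b': node 15→2 (fail-walked)
i=12 'c': node 2→3
i=13 'c': node 3→4
i=14 'c': node 4→0 (fail-walked)
i=15 'a': node 0→1  ** P0@[15:15]
i=16 'a': node 1→1 (fail-walked)  ** P0@[16:16]
i=17 'a': node 1→1 (fail-walked)  ** P0@[17:17]
i=18 'b': node 1→2 (fail-walked)
i=19 'c': node 2→3
i=20 'a': node 3→1 (fail-walked)  ** P0@[20:20]
i=21 'b': node 1→2 (fail-walked)
i=22 'c': node 2→3
i=23 'c': node 3→4
i=24 'a': node 4→5  ** P0@[24:24]
i=25 'c': node 5→6  ** P4@[24:25]
i=26 'c': node 6→7  ** P1@[21:26]
i=27 'a': node 7→1 (fail-walked)  ** P0@[27:27]
i=28 'c': node 1→15  ** P4@[27:28]
i=29 'a': node 15→1 (fail-walked)  ** P0@[29:29]
i=30 'a': node 1→1 (fail-walked)  ** P0@[30:30]
i=31 'c': node 1→15  ** P4@[30:31]
i=32 'a': node 15→1 (fail-walked)  ** P0@[32:32]
i=33 'b': node 1→2 (fail-walked)
i=34 'a': node 2→8  ** P0@[34:34]
i=35 'b': node 8→2 (fail-walked)
i=36 'c': node 2→3
i=37 'c': node 3→4
i=38 'a': node 4→5  ** P0@[38:38]
i=39 'c': node 5→6  ** P4@[38:39]
i=40 'c': node 6→7  ** P1@[35:40]
i=41 'a': node 7→1 (fail-walked)  ** P0@[41:41]
i=42 'c': node 1→15  ** P4@[41:42]
i=43 'a': node 15→1 (fail-walked)  ** P0@[43:43]
i=44 'b': node 1→2 (fail-walked)
i=45 'b': node 2→10
i=46 'c': node 10→3 (fail-walked)
i=47 'c': node 3→4
i=48 'a': node 4→5  ** P0@[48:48]
i=49 'c': node 5→6  ** P4@[48:49]
i=50 'c': node 6→7  ** P1@[45:50]
i=51 'b': node 7→2 (fail-walked)
i=52 'a': node 2→8  ** P0@[52:52]
i=53 'c': node 8→9  ** P2@[51:53],P4@[52:53]
i=54 'a': node 9→1 (fail-walked)  ** P0@[54:54]
i=55 'b': node 1→2 (fail-walked)
i=56 'b': node 2→10
i=57 'a': node 10→11  ** P0@[57:57]
i=58 'c': node 11→12  ** P2@[56:58],P4@[57:58]
i=59 'b': node 12→2 (fail-walked)
i=60 'b': node 2→10
i=61 'b': node 10→10 (fail-walked)
i=62 'b': node 10→10 (fail-walked)
i=63 'a': node 10→11  ** P0@[63:63]
i=64 'c': node 11→12  ** P2@[62:64],P4@[63:64]
i=65 'a': node 12→13  ** P0@[65:65]
i=66 'c': node 13→14  ** P3@[61:66],P4@[65:66]
i=67 'b': node 14→2 (fail-walked)
i=68 'c': node 2→3
i=69 'a': node 3→1 (fail-walked)  ** P0@[69:69]
i=70 'c': node 1→15  ** P4@[69:70]
i=71 'b': node 15→2 (fail-walked)
i=72 'b': node 2→10

All matches (sorted): [[1,0],[2,2],[2,4],[6,0],[7,4],[8,1],[9,0],[10,4],[15,0],[16,0],[17,0],[20,0],[24,0],[25,4],[26,1],[27,0],[28,4],[29,0],[30,0],[31,4],[32,0],[34,0],[38,0],[39,4],[40,1],[41,0],[42,4],[43,0],[48,0],[49,4],[50,1],[52,0],[53,2],[53,4],[54,0],[57,0],[58,2],[58,4],[63,0],[64,2],[64,4],[65,0],[66,3],[66,4],[69,0],[70,4]]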